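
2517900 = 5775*436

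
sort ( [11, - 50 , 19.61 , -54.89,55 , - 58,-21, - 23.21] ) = [ - 58 , - 54.89  , - 50,-23.21, -21,11, 19.61,55] 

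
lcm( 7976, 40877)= 327016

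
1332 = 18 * 74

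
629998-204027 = 425971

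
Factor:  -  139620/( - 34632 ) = 2^( - 1 ) * 3^( - 1)*5^1 * 37^( - 1)*179^1 =895/222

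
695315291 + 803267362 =1498582653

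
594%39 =9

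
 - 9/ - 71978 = 9/71978 = 0.00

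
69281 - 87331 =-18050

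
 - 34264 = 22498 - 56762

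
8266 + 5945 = 14211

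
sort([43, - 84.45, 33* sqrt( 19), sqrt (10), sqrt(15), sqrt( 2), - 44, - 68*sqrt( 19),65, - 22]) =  [ - 68* sqrt( 19 ), - 84.45,- 44, - 22, sqrt( 2 ), sqrt( 10), sqrt(15), 43, 65,33*  sqrt( 19 )]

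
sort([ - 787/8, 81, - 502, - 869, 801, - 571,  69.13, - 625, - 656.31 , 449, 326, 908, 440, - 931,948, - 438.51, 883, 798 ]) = [-931, - 869, - 656.31, - 625 ,-571, - 502, - 438.51, - 787/8,  69.13, 81,  326, 440, 449,798 , 801, 883, 908,  948] 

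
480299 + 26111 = 506410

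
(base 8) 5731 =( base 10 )3033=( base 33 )2PU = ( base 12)1909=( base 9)4140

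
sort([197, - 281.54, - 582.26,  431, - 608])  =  [ - 608, - 582.26, - 281.54, 197,431]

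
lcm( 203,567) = 16443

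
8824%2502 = 1318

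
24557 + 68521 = 93078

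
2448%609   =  12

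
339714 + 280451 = 620165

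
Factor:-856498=- 2^1*428249^1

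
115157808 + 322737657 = 437895465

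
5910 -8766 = -2856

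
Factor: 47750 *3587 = 171279250 = 2^1*5^3*17^1 * 191^1*211^1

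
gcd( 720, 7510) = 10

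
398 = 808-410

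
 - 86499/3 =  - 28833=-28833.00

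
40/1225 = 8/245   =  0.03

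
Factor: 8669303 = 17^1*509959^1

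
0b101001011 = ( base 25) D6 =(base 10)331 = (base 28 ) bn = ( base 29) BC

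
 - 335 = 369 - 704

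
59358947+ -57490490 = 1868457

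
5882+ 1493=7375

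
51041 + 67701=118742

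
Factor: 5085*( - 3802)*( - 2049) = 2^1 * 3^3 * 5^1*113^1*683^1*1901^1   =  39613665330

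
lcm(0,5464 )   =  0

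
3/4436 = 3/4436 = 0.00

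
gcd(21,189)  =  21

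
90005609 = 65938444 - -24067165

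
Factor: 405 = 3^4*5^1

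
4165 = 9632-5467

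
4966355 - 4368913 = 597442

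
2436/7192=21/62 = 0.34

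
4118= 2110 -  - 2008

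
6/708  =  1/118 = 0.01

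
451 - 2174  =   - 1723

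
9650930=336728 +9314202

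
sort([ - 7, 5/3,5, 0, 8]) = [ - 7,0, 5/3,5, 8]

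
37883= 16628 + 21255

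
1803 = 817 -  - 986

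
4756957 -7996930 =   -  3239973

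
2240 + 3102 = 5342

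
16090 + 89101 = 105191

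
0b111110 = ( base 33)1T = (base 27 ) 28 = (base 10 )62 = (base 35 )1r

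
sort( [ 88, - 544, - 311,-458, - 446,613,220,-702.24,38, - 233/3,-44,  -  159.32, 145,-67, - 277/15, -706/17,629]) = [  -  702.24, - 544,-458, - 446, - 311,-159.32, - 233/3, - 67,-44,  -  706/17, - 277/15,38, 88,145,220,613,629 ] 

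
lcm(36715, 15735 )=110145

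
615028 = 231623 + 383405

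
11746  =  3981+7765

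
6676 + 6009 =12685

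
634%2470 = 634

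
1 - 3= - 2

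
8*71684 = 573472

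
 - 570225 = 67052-637277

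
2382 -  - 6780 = 9162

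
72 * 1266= 91152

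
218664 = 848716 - 630052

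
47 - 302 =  - 255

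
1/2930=1/2930=0.00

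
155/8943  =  155/8943 = 0.02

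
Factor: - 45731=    - 7^1 * 47^1 * 139^1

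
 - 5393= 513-5906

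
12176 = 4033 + 8143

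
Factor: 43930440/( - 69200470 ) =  - 4393044/6920047 = - 2^2*3^2 * 19^ ( - 1 ) * 122029^1* 364213^( - 1 )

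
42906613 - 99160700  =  - 56254087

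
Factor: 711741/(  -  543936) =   -  2^ ( - 6 )*67^1*2833^( - 1) *3541^1  =  - 237247/181312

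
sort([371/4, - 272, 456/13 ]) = [  -  272, 456/13,371/4 ]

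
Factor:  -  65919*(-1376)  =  2^5*3^1*7^1*43^2*73^1  =  90704544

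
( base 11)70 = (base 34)29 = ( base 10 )77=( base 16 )4D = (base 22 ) 3b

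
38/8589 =38/8589 = 0.00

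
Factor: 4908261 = 3^1*31^1 * 89^1 * 593^1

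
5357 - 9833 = - 4476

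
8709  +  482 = 9191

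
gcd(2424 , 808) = 808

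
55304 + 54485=109789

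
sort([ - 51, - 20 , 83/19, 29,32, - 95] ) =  [ - 95, - 51,  -  20, 83/19,29, 32 ] 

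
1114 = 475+639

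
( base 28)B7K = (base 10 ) 8840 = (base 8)21210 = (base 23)GG8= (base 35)77k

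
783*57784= 45244872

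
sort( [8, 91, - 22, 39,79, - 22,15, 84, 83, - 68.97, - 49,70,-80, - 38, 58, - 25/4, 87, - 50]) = [ - 80, - 68.97, - 50, - 49, - 38, - 22, - 22 , - 25/4,8,15, 39, 58,70,  79, 83, 84 , 87, 91 ]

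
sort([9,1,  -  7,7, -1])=[  -  7, - 1,1,7,9 ]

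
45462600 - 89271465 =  - 43808865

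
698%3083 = 698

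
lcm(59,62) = 3658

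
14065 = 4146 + 9919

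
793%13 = 0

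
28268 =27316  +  952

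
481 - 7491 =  - 7010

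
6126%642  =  348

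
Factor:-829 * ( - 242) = 200618 = 2^1*11^2* 829^1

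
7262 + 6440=13702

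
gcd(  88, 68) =4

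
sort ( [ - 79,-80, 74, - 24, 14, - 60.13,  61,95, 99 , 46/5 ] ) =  [ - 80, - 79, - 60.13,-24, 46/5, 14 , 61, 74,95, 99]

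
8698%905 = 553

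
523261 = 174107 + 349154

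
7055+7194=14249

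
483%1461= 483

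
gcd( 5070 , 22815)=2535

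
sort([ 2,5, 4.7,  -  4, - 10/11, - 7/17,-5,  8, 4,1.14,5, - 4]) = [ - 5, - 4, - 4,-10/11,-7/17,1.14, 2, 4, 4.7,5, 5, 8] 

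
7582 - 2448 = 5134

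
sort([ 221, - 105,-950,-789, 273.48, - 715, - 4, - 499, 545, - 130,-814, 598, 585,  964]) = [ - 950,-814,-789, - 715,-499, - 130,-105, - 4 , 221, 273.48, 545,585,  598,964]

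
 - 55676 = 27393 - 83069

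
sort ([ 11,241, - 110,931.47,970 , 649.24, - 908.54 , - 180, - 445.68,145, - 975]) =[ - 975, - 908.54, - 445.68, - 180, - 110, 11,145, 241,  649.24,931.47, 970 ] 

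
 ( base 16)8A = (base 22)66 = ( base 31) 4e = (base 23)60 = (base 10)138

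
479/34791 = 479/34791  =  0.01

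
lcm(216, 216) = 216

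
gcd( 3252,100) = 4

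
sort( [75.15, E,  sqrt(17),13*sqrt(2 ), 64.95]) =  [E,sqrt( 17) , 13*sqrt( 2), 64.95,  75.15]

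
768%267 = 234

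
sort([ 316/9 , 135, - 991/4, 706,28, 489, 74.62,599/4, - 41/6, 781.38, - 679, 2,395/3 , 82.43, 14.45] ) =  [ - 679,- 991/4, - 41/6,2,14.45,  28, 316/9, 74.62 , 82.43,395/3 , 135, 599/4,  489,706, 781.38] 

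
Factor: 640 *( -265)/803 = - 169600/803 = - 2^7*5^2*11^(- 1)*53^1*73^ (  -  1 ) 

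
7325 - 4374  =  2951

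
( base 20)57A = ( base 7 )6161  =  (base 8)4146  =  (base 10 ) 2150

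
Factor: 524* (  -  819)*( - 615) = 263930940 = 2^2 * 3^3*5^1 * 7^1 * 13^1*41^1*131^1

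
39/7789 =39/7789 = 0.01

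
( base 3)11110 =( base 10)120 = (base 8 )170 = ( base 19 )66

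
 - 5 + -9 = - 14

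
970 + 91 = 1061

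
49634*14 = 694876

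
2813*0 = 0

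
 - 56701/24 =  - 56701/24 = - 2362.54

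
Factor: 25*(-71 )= - 1775 = -  5^2 * 71^1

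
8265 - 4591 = 3674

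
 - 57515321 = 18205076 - 75720397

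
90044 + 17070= 107114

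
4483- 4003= 480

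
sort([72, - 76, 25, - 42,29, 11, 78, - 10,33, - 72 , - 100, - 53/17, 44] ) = [ - 100 , - 76, - 72, - 42, - 10, - 53/17, 11 , 25,  29,33,44,72,78] 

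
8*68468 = 547744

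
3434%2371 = 1063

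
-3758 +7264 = 3506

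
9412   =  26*362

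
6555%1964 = 663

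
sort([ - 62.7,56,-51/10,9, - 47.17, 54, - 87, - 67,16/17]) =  [ - 87, - 67,  -  62.7, - 47.17, - 51/10,16/17,9,54,56] 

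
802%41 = 23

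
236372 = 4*59093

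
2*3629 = 7258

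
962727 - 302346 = 660381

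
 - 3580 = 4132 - 7712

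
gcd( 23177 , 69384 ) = 49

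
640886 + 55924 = 696810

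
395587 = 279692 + 115895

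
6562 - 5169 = 1393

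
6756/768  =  8  +  51/64 = 8.80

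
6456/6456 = 1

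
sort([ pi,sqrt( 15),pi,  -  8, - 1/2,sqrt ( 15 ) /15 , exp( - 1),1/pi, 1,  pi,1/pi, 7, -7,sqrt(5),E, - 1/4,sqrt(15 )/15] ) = [  -  8, - 7,  -  1/2,-1/4,sqrt(15 )/15, sqrt(15 )/15, 1/pi,1/pi, exp( - 1 )  ,  1 , sqrt(5), E,pi,pi,pi,sqrt(15 ),7 ]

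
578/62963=578/62963 = 0.01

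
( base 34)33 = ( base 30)3f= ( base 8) 151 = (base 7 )210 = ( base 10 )105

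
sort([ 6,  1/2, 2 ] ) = [ 1/2,  2,  6]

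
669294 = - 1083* ( - 618)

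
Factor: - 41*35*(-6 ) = 2^1*3^1*5^1*7^1 * 41^1 = 8610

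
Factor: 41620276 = 2^2*263^1*39563^1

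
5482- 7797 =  - 2315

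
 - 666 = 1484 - 2150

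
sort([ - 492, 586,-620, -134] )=[-620, - 492, - 134,586] 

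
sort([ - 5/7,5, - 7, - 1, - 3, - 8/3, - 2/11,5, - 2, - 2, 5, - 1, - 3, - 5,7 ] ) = [ - 7, - 5, - 3, - 3 , - 8/3, - 2, - 2, - 1, - 1, - 5/7, - 2/11,5, 5, 5,7 ] 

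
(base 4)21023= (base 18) 1eb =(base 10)587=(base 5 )4322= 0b1001001011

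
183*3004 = 549732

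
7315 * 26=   190190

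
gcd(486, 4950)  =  18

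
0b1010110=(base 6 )222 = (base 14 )62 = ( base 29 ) 2S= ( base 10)86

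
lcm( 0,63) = 0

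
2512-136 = 2376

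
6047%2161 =1725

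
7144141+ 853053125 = 860197266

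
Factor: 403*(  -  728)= - 2^3*7^1*13^2*31^1  =  - 293384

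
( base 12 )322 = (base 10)458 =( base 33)DT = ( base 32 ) ea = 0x1ca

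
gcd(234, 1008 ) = 18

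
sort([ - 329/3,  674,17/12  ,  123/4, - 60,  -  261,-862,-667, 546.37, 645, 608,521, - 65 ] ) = [-862,-667,-261, - 329/3,-65, -60,17/12, 123/4,521,546.37,608, 645,674 ] 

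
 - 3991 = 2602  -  6593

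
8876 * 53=470428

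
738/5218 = 369/2609 = 0.14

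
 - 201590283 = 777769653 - 979359936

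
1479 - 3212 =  - 1733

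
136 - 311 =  -175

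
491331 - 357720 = 133611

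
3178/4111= 3178/4111 = 0.77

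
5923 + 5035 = 10958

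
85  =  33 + 52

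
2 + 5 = 7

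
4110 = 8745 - 4635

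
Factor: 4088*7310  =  2^4*5^1*7^1*17^1* 43^1*73^1  =  29883280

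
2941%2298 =643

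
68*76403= 5195404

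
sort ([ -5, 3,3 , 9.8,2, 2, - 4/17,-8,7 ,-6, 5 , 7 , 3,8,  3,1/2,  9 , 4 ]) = [ - 8, - 6 , - 5,  -  4/17, 1/2, 2, 2,3, 3 , 3, 3, 4 , 5, 7,7,8,9, 9.8]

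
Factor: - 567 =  -3^4*7^1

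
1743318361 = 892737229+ 850581132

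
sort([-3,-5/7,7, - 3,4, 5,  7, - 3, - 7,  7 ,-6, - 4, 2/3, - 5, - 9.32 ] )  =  [ - 9.32, - 7, - 6, - 5,-4, - 3, - 3, - 3,-5/7, 2/3,4,5, 7,7,7 ] 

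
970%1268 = 970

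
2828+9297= 12125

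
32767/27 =32767/27= 1213.59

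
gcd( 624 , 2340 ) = 156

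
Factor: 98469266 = 2^1*7^1 * 1621^1*4339^1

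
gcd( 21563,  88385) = 1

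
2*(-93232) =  - 186464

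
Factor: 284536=2^3*7^1 * 5081^1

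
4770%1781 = 1208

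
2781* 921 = 2561301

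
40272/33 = 1220 + 4/11 = 1220.36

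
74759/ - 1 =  - 74759/1= - 74759.00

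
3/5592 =1/1864= 0.00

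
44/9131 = 44/9131 = 0.00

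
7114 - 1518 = 5596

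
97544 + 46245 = 143789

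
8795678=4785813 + 4009865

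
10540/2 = 5270  =  5270.00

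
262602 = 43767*6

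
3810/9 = 1270/3= 423.33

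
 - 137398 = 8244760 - 8382158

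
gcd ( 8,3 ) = 1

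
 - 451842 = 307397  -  759239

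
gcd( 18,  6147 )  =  9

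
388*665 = 258020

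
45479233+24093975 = 69573208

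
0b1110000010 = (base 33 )R7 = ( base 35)pn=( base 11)747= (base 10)898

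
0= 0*13404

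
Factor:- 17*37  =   - 629 = - 17^1 * 37^1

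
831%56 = 47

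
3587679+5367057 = 8954736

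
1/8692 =1/8692 =0.00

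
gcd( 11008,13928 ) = 8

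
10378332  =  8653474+1724858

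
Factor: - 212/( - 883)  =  2^2*53^1*883^ (- 1)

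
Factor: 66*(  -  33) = - 2^1*3^2*11^2 = - 2178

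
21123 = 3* 7041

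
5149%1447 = 808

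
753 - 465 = 288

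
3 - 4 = - 1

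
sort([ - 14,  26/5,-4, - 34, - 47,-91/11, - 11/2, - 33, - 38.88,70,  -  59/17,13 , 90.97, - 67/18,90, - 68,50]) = [ - 68, - 47,-38.88,-34, - 33, - 14, - 91/11,-11/2,  -  4, - 67/18, - 59/17 , 26/5,13, 50,70,90, 90.97]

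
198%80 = 38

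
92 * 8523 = 784116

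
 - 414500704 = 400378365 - 814879069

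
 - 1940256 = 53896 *(  -  36 )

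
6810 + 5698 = 12508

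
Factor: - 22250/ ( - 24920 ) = 25/28=2^(-2)*5^2*7^( - 1)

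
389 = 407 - 18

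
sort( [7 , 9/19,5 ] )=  [9/19,5,7 ] 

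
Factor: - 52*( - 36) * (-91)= - 2^4*3^2 *7^1*13^2 = - 170352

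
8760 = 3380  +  5380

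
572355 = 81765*7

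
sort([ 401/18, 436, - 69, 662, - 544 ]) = [  -  544, - 69, 401/18, 436,662 ]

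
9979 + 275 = 10254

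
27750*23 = 638250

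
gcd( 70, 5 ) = 5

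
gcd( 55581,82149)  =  3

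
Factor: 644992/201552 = 40312/12597= 2^3*3^( - 1 )*13^( - 1 ) * 17^( - 1)*19^( -1)*5039^1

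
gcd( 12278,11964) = 2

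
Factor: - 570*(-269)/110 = 15333/11 = 3^1*11^( - 1)  *  19^1* 269^1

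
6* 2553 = 15318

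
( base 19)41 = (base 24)35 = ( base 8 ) 115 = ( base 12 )65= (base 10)77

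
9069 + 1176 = 10245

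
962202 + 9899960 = 10862162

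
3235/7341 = 3235/7341 = 0.44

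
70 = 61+9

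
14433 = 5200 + 9233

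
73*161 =11753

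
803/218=3 + 149/218 = 3.68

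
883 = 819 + 64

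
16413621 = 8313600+8100021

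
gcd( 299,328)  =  1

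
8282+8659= 16941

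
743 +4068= 4811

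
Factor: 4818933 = 3^5*7^1 * 2833^1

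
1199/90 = 1199/90 = 13.32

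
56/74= 28/37 = 0.76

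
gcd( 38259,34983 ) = 117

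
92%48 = 44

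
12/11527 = 12/11527  =  0.00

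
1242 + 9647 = 10889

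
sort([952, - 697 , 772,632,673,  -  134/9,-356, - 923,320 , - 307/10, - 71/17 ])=[ - 923,-697,-356,-307/10, - 134/9, - 71/17,320,632,673,772,  952 ]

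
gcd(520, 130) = 130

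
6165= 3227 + 2938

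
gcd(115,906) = 1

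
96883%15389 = 4549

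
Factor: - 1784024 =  - 2^3*11^2*19^1*97^1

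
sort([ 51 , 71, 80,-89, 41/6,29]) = [-89, 41/6, 29, 51, 71, 80] 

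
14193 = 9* 1577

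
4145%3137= 1008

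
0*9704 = 0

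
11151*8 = 89208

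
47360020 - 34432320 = 12927700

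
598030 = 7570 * 79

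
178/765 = 178/765= 0.23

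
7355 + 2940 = 10295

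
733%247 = 239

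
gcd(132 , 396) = 132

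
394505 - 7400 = 387105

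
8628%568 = 108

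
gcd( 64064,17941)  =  77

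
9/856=9/856 = 0.01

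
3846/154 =24 + 75/77 = 24.97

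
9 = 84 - 75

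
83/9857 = 83/9857 = 0.01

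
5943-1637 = 4306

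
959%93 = 29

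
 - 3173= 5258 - 8431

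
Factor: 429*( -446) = - 2^1*3^1*11^1*13^1*223^1 = - 191334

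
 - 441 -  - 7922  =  7481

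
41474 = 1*41474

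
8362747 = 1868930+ 6493817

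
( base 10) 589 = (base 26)mh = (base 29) k9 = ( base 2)1001001101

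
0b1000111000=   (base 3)210001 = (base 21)161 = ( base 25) mi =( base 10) 568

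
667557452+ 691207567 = 1358765019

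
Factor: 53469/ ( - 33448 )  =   - 2^( - 3)*3^2*13^1 * 37^(-1)*113^( - 1)*457^1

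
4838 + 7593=12431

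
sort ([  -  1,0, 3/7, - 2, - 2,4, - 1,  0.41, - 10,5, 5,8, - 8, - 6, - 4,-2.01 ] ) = [ - 10, - 8, - 6,  -  4 , - 2.01, - 2, - 2, - 1, - 1,0,0.41, 3/7,4,5,5,8 ]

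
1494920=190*7868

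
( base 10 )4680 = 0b1001001001000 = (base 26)6O0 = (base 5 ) 122210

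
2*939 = 1878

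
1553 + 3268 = 4821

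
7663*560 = 4291280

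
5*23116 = 115580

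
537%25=12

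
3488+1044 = 4532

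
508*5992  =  3043936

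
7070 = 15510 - 8440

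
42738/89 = 42738/89 = 480.20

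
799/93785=799/93785=0.01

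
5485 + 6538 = 12023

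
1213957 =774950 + 439007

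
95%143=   95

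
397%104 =85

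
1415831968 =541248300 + 874583668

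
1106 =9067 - 7961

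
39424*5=197120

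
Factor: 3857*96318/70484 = 2^( - 1)*3^2 * 7^1 * 19^1*29^1*67^( - 1)*263^(- 1)*5351^1 =185749263/35242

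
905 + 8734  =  9639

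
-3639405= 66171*( - 55) 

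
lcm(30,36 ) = 180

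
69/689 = 69/689 =0.10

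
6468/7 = 924 = 924.00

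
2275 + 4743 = 7018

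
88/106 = 44/53 = 0.83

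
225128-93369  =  131759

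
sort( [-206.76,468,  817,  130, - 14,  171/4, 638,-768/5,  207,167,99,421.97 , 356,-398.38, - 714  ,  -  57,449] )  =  [  -  714, - 398.38,- 206.76, - 768/5, - 57, -14  ,  171/4,99,130 , 167,207, 356,421.97 , 449,468 , 638,817 ]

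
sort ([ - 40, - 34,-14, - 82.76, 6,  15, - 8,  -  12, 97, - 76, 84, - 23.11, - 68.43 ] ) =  [ - 82.76,-76, - 68.43,  -  40, - 34, - 23.11,-14,-12, - 8,6,15,  84, 97 ] 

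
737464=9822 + 727642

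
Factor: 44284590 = 2^1*3^3*5^1 * 7^1*23431^1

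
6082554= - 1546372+7628926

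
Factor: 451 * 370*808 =2^4*5^1*11^1*37^1*41^1*101^1 = 134830960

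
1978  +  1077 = 3055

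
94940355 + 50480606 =145420961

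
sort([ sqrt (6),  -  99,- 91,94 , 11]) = [ - 99, -91,sqrt( 6 ), 11,94]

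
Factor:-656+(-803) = -1459^1 = -  1459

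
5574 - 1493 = 4081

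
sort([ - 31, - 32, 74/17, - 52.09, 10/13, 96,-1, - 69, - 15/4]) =[ - 69 , - 52.09,-32, - 31, - 15/4, - 1,10/13,74/17,96 ]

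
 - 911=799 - 1710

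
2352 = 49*48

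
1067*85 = 90695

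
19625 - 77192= - 57567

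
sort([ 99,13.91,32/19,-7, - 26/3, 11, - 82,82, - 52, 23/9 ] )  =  [ - 82 , - 52,-26/3, - 7, 32/19, 23/9, 11, 13.91, 82, 99 ]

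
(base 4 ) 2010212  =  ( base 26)CEA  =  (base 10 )8486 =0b10000100100110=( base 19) 149C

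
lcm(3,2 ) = 6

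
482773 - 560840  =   - 78067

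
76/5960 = 19/1490 = 0.01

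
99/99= 1 = 1.00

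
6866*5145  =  35325570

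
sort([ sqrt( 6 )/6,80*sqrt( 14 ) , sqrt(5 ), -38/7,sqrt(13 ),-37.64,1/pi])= [ - 37.64, -38/7, 1/pi,  sqrt(6)/6,sqrt ( 5), sqrt( 13 ), 80*sqrt (14)]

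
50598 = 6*8433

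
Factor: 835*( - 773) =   -  645455= - 5^1 * 167^1* 773^1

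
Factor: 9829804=2^2*53^1 * 199^1 *233^1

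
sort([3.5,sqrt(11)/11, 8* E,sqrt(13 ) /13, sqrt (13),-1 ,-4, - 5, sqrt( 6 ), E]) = [ - 5,-4,  -  1, sqrt( 13 ) /13, sqrt(11)/11 , sqrt( 6), E,3.5,sqrt( 13 ), 8*E ]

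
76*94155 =7155780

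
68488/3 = 68488/3 = 22829.33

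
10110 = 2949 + 7161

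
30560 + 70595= 101155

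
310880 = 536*580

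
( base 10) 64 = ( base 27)2A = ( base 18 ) 3A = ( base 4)1000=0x40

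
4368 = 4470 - 102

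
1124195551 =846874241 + 277321310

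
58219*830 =48321770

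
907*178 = 161446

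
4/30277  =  4/30277 = 0.00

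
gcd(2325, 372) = 93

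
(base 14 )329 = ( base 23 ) 144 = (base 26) o1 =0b1001110001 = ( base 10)625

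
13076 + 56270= 69346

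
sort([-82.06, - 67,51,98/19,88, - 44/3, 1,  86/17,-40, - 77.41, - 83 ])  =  [ - 83, - 82.06, - 77.41, - 67, - 40, - 44/3,  1, 86/17, 98/19, 51, 88]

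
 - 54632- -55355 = 723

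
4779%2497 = 2282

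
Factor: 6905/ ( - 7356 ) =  - 2^( - 2 )*3^( - 1 )*5^1*613^ ( - 1)*1381^1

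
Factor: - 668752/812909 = -784/953 = -2^4*7^2*953^( - 1) 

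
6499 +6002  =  12501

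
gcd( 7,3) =1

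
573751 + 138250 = 712001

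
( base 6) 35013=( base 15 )171C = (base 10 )4977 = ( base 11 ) 3815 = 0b1001101110001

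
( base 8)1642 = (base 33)s6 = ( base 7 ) 2466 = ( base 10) 930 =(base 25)1C5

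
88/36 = 2 + 4/9 = 2.44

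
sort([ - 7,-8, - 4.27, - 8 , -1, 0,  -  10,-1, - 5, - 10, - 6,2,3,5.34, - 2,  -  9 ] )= [ - 10, - 10, - 9,  -  8, - 8,-7,-6,- 5 , - 4.27,-2, - 1, -1,0,2,3,5.34 ] 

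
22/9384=11/4692 = 0.00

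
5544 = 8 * 693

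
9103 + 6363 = 15466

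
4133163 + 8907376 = 13040539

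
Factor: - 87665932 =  - 2^2*21916483^1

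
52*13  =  676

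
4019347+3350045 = 7369392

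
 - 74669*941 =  - 70263529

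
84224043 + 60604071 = 144828114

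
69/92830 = 69/92830 = 0.00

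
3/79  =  3/79 = 0.04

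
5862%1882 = 216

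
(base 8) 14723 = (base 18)1275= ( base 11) 4a70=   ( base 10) 6611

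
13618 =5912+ 7706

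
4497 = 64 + 4433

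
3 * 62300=186900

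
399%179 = 41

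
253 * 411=103983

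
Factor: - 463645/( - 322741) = 5^1*7^1 * 13^1* 29^( - 1)*31^( - 1) * 359^( - 1)*1019^1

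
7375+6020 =13395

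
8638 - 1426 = 7212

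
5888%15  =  8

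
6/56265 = 2/18755  =  0.00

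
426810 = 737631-310821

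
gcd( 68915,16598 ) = 1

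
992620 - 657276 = 335344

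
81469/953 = 85 + 464/953 = 85.49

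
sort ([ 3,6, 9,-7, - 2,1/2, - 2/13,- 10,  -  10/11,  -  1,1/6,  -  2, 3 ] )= [- 10, -7 ,- 2, - 2,  -  1, - 10/11, - 2/13,1/6, 1/2,3,3,6 , 9]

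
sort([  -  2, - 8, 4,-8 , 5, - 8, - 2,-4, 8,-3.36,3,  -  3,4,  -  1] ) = [ - 8,  -  8,-8,-4,-3.36, - 3, - 2, - 2,  -  1, 3, 4, 4, 5, 8]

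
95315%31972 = 31371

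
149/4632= 149/4632 = 0.03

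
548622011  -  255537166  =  293084845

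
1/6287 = 1/6287 = 0.00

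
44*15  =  660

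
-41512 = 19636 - 61148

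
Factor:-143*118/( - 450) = 3^( - 2)*5^( - 2)*11^1*13^1* 59^1 = 8437/225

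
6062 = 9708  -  3646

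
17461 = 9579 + 7882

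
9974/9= 1108+2/9= 1108.22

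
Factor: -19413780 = - 2^2*3^1*5^1*257^1*1259^1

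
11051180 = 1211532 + 9839648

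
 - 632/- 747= 632/747 = 0.85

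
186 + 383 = 569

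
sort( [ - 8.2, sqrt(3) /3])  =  [-8.2, sqrt(3)/3]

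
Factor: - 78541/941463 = -3^( - 4 )*59^( - 1)*197^( - 1 )*78541^1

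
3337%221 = 22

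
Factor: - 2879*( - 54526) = 2^1*137^1*199^1* 2879^1  =  156980354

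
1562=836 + 726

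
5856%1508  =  1332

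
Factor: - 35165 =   -  5^1*13^1*541^1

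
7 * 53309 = 373163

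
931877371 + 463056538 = 1394933909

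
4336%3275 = 1061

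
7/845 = 7/845 = 0.01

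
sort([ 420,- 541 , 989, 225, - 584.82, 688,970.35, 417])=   [- 584.82,-541,225, 417,420 , 688,970.35, 989]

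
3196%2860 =336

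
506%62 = 10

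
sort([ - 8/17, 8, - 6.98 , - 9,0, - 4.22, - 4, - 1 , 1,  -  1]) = [ - 9, - 6.98, -4.22,-4, - 1, - 1, -8/17, 0, 1, 8] 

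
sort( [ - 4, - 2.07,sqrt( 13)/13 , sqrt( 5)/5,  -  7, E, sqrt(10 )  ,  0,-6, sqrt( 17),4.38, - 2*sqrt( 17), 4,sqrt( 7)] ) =[ - 2*sqrt( 17 ), - 7 ,-6, - 4 , - 2.07, 0,sqrt( 13)/13,sqrt (5 ) /5, sqrt( 7 ),E , sqrt(10),4,  sqrt( 17 ),4.38 ]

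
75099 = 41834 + 33265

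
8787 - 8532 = 255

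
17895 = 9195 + 8700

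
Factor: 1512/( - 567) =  - 2^3*3^( - 1) = - 8/3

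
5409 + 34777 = 40186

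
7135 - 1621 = 5514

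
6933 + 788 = 7721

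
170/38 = 85/19 = 4.47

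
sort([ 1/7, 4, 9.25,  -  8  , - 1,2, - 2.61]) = [-8,-2.61, - 1 , 1/7, 2, 4, 9.25]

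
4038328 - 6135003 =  - 2096675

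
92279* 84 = 7751436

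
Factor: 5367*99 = 531333 = 3^3*11^1*1789^1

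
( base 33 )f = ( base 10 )15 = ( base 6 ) 23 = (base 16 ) f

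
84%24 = 12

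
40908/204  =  200 + 9/17 = 200.53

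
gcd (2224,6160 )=16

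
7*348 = 2436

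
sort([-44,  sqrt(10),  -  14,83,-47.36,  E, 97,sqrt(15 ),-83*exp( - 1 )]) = [  -  47.36,-44,-83*exp(  -  1 ), - 14 , E, sqrt(10),sqrt(15 ),83,  97 ] 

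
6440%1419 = 764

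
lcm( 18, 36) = 36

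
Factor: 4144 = 2^4*  7^1*37^1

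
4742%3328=1414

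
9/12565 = 9/12565 = 0.00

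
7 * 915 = 6405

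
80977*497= 40245569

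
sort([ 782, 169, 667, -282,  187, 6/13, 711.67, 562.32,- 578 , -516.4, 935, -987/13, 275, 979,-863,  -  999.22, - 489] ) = [ - 999.22,-863, -578, -516.4, -489,-282, - 987/13, 6/13,169, 187, 275,562.32, 667,711.67, 782 , 935, 979 ]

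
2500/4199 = 2500/4199 = 0.60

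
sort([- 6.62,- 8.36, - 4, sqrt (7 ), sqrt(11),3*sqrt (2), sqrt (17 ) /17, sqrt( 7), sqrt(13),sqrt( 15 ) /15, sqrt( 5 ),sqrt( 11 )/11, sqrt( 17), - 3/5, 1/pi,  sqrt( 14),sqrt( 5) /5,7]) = [ - 8.36,  -  6.62 , - 4, - 3/5,sqrt (17)/17, sqrt( 15) /15, sqrt( 11 )/11, 1/pi, sqrt(5 ) /5 , sqrt( 5),sqrt( 7) , sqrt ( 7 ),sqrt( 11),sqrt( 13 ),sqrt( 14),sqrt( 17),3*sqrt( 2), 7 ] 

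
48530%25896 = 22634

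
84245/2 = 42122  +  1/2 = 42122.50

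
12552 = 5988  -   - 6564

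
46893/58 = 808 + 1/2 = 808.50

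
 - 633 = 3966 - 4599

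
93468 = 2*46734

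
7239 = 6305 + 934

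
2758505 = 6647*415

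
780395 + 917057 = 1697452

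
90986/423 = 90986/423=215.10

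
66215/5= 13243=13243.00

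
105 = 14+91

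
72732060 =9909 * 7340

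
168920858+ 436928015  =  605848873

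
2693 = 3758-1065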